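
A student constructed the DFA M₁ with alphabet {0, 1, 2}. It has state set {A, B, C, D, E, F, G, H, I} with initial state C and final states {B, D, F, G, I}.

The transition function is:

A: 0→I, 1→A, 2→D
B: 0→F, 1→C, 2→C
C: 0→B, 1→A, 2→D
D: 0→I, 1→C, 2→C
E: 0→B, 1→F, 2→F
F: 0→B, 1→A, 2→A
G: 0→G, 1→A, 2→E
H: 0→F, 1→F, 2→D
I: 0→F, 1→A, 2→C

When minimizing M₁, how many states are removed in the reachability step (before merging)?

3

BFS from C reaches {A, B, C, D, F, I}; the 3 state(s) E, G, H are never visited.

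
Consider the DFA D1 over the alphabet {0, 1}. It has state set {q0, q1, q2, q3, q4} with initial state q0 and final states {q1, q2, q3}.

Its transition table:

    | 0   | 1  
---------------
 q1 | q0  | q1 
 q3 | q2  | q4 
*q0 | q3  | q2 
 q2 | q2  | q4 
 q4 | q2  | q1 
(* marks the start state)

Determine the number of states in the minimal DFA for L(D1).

All states are reachable from the start state.
Start with accepting vs non-accepting: {q1,q2,q3} | {q0,q4}.
On input 0, block {q1,q2,q3} splits into {q2,q3} and {q1}.
On input 1, block {q0,q4} splits into {q0} and {q4}.
No further refinement is possible. Final partition (4 blocks): {q2,q3} | {q0} | {q1} | {q4}.

4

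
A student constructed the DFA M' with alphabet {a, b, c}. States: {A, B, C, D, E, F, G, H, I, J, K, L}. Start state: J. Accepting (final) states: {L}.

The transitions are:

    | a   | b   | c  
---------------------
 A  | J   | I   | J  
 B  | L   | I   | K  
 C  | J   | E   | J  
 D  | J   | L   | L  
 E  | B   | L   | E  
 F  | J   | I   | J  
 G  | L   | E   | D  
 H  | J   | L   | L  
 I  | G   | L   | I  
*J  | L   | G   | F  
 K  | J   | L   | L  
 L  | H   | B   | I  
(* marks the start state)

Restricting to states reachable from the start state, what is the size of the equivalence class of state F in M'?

States {A,C} cannot be reached from the start state, so discard them.
Start with accepting vs non-accepting: {L} | {B,D,E,F,G,H,I,J,K}.
On input a, block {B,D,E,F,G,H,I,J,K} splits into {D,E,F,H,I,K} and {B,G,J}.
On input b, block {D,E,F,H,I,K} splits into {D,E,H,I,K} and {F}.
Refine {D,E,H,I,K} on symbol c: members go to different blocks, giving {D,H,K} and {E,I}.
Refine {B,G,J} on symbol b: members go to different blocks, giving {B,G} and {J}.
Stable partition: {L} | {D,H,K} | {B,G} | {F} | {E,I} | {J} — 6 equivalence classes.
The equivalence class containing F is {F}, of size 1.

1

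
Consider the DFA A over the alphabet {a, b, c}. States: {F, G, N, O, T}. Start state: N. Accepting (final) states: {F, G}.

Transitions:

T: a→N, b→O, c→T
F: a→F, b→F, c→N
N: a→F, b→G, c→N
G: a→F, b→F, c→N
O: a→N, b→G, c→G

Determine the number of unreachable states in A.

Starting at N and following transitions, the reachable set is {F, G, N}. That leaves O, T unreachable — 2 in total.

2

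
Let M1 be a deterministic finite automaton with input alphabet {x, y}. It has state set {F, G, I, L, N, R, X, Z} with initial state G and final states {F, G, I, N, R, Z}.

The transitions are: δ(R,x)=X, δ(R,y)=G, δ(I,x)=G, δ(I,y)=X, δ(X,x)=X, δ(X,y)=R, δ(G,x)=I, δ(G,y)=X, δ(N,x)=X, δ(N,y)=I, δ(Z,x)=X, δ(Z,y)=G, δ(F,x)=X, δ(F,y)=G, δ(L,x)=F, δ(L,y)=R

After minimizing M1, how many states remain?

First remove the unreachable states {F,L,N,Z}; 4 states remain.
Start with accepting vs non-accepting: {G,I,R} | {X}.
Split {G,I,R} by δ(·,x) → {G,I} and {R}.
No further refinement is possible. Final partition (3 blocks): {G,I} | {X} | {R}.

3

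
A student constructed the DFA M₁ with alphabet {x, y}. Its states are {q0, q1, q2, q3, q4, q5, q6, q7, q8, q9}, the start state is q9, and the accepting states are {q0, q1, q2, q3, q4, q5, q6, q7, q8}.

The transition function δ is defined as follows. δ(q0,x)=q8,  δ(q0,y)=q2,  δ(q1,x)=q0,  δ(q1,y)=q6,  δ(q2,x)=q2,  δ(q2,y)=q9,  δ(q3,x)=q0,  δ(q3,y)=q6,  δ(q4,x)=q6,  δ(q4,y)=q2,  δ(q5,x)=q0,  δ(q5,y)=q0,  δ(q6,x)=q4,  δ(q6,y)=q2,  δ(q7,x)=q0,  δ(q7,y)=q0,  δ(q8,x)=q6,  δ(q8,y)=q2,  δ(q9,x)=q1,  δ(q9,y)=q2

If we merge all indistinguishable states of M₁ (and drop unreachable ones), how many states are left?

States {q3,q5,q7} cannot be reached from the start state, so discard them.
P0 = {q0,q1,q2,q4,q6,q8} | {q9}.
Split {q0,q1,q2,q4,q6,q8} by δ(·,y) → {q0,q1,q4,q6,q8} and {q2}.
On input y, block {q0,q1,q4,q6,q8} splits into {q0,q4,q6,q8} and {q1}.
The partition is now stable with 4 blocks: {q0,q4,q6,q8} | {q9} | {q2} | {q1}.

4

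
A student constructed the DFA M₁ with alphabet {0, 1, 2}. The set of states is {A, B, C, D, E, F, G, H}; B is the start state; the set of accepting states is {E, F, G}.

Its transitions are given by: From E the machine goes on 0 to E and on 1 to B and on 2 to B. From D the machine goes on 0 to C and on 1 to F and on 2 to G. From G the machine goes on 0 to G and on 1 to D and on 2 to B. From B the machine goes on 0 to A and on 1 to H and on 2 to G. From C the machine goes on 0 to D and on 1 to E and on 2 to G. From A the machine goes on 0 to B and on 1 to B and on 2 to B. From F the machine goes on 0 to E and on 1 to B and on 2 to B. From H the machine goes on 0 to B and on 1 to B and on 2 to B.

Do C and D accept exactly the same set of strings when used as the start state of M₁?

All states are reachable from the start state.
P0 = {E,F,G} | {A,B,C,D,H}.
Split {A,B,C,D,H} by δ(·,1) → {A,B,H} and {C,D}.
On input 1, block {E,F,G} splits into {E,F} and {G}.
Split {A,B,H} by δ(·,2) → {A,H} and {B}.
Stable partition: {E,F} | {A,H} | {C,D} | {G} | {B} — 5 equivalence classes.
C and D lie in the same block of the stable partition, so they are equivalent — no string distinguishes them.

Yes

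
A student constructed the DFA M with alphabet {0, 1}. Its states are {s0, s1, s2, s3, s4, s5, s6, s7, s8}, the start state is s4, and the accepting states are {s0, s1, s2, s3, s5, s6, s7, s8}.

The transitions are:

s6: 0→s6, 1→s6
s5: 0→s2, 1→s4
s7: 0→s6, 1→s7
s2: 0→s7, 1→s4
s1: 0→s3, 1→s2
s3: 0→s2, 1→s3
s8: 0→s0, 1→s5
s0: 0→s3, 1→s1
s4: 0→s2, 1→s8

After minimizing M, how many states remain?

Initial partition by acceptance: {s0,s1,s2,s3,s5,s6,s7,s8} | {s4}.
On input 1, block {s0,s1,s2,s3,s5,s6,s7,s8} splits into {s0,s1,s3,s6,s7,s8} and {s2,s5}.
Split {s0,s1,s3,s6,s7,s8} by δ(·,0) → {s0,s1,s6,s7,s8} and {s3}.
Refine {s0,s1,s6,s7,s8} on symbol 0: members go to different blocks, giving {s6,s7,s8} and {s0,s1}.
On input 0, block {s6,s7,s8} splits into {s6,s7} and {s8}.
Refine {s2,s5} on symbol 0: members go to different blocks, giving {s2} and {s5}.
Split {s0,s1} by δ(·,1) → {s0} and {s1}.
No further refinement is possible. Final partition (8 blocks): {s6,s7} | {s4} | {s2} | {s3} | {s0} | {s8} | {s5} | {s1}.

8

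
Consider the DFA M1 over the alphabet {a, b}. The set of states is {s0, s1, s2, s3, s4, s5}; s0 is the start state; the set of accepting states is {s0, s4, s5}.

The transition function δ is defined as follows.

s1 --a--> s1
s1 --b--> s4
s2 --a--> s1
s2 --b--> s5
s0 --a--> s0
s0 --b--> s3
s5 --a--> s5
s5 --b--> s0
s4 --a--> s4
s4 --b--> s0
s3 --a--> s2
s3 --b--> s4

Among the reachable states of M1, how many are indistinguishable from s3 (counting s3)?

3

Initial partition by acceptance: {s0,s4,s5} | {s1,s2,s3}.
On input b, block {s0,s4,s5} splits into {s4,s5} and {s0}.
The partition is now stable with 3 blocks: {s4,s5} | {s1,s2,s3} | {s0}.
State s3 belongs to the block {s1,s2,s3}, which has 3 states.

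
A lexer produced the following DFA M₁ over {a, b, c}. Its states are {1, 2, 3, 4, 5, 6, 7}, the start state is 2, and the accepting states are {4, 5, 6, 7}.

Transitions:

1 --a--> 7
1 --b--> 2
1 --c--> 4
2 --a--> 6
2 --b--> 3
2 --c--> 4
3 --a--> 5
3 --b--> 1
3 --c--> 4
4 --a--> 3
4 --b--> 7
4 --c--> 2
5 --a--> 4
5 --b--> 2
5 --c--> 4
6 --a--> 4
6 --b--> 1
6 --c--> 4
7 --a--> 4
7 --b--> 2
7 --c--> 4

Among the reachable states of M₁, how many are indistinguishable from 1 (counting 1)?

3

Every state is reachable, so we keep all 7.
Initial partition by acceptance: {4,5,6,7} | {1,2,3}.
Refine {4,5,6,7} on symbol a: members go to different blocks, giving {5,6,7} and {4}.
The partition is now stable with 3 blocks: {5,6,7} | {1,2,3} | {4}.
The equivalence class containing 1 is {1,2,3}, of size 3.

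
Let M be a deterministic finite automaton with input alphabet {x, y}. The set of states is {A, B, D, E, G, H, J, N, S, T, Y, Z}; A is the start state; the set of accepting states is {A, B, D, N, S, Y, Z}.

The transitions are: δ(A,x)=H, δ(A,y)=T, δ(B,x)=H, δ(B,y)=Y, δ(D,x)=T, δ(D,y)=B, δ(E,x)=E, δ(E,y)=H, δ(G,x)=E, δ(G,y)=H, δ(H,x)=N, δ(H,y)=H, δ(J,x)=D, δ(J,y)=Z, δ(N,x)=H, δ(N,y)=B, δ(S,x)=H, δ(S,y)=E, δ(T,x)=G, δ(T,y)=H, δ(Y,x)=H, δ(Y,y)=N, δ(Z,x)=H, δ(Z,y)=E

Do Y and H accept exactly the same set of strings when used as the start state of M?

No

Reachable states from the start: {A,B,E,G,H,N,T,Y}. Unreachable: {D,J,S,Z} — drop them.
Start with accepting vs non-accepting: {A,B,N,Y} | {E,G,H,T}.
Split {A,B,N,Y} by δ(·,y) → {B,N,Y} and {A}.
Refine {E,G,H,T} on symbol x: members go to different blocks, giving {E,G,T} and {H}.
The partition is now stable with 4 blocks: {B,N,Y} | {E,G,T} | {A} | {H}.
Y and H end up in different blocks, so they are distinguishable. For instance, the string 'ε' is accepted from only Y.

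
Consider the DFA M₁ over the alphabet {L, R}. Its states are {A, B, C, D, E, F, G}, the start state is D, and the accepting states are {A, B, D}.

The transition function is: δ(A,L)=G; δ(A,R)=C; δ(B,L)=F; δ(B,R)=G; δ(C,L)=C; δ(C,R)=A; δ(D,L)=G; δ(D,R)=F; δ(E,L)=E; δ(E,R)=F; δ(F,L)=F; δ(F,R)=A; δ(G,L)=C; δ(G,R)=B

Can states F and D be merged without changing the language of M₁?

No

States {E} cannot be reached from the start state, so discard them.
Start with accepting vs non-accepting: {A,B,D} | {C,F,G}.
No further refinement is possible. Final partition (2 blocks): {A,B,D} | {C,F,G}.
F and D end up in different blocks, so they are distinguishable. For instance, the string 'ε' is accepted from only D.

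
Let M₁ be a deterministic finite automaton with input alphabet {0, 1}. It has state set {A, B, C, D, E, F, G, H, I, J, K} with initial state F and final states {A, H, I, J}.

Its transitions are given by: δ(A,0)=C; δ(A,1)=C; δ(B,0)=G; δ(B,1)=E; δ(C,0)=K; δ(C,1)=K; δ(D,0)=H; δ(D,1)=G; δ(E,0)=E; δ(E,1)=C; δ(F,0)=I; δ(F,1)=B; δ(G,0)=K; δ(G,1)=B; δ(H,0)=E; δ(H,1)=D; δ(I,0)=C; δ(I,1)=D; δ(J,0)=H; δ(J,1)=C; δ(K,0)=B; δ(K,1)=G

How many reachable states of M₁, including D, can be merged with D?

2

Reachable states from the start: {B,C,D,E,F,G,H,I,K}. Unreachable: {A,J} — drop them.
P0 = {H,I} | {B,C,D,E,F,G,K}.
On input 0, block {B,C,D,E,F,G,K} splits into {B,C,E,G,K} and {D,F}.
The partition is now stable with 3 blocks: {H,I} | {B,C,E,G,K} | {D,F}.
The equivalence class containing D is {D,F}, of size 2.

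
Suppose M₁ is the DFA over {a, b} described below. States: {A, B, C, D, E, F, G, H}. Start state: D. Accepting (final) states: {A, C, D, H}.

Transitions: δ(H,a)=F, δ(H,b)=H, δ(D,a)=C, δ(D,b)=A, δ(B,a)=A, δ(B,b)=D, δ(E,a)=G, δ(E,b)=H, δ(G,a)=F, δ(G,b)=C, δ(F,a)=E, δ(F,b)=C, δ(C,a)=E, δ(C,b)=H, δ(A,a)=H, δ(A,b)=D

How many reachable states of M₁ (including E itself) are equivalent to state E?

First remove the unreachable states {B}; 7 states remain.
Initial partition by acceptance: {A,C,D,H} | {E,F,G}.
Split {A,C,D,H} by δ(·,a) → {A,D} and {C,H}.
The partition is now stable with 3 blocks: {A,D} | {E,F,G} | {C,H}.
The equivalence class containing E is {E,F,G}, of size 3.

3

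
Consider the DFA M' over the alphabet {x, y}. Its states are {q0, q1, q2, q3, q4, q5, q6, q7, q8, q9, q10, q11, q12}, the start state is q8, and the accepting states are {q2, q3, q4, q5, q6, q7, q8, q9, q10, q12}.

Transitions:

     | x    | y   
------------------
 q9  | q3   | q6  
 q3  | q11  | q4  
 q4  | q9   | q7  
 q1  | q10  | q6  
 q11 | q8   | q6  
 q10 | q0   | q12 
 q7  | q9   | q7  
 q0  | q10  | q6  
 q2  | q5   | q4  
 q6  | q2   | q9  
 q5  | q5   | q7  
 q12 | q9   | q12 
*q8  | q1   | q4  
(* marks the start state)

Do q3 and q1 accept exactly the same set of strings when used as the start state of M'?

Every state is reachable, so we keep all 13.
Initial partition by acceptance: {q2,q3,q4,q5,q6,q7,q8,q9,q10,q12} | {q0,q1,q11}.
On input x, block {q2,q3,q4,q5,q6,q7,q8,q9,q10,q12} splits into {q2,q4,q5,q6,q7,q9,q12} and {q3,q8,q10}.
On input x, block {q2,q4,q5,q6,q7,q9,q12} splits into {q2,q4,q5,q6,q7,q12} and {q9}.
On input x, block {q2,q4,q5,q6,q7,q12} splits into {q2,q5,q6} and {q4,q7,q12}.
Refine {q2,q5,q6} on symbol y: members go to different blocks, giving {q2,q5} and {q6}.
Stable partition: {q2,q5} | {q0,q1,q11} | {q3,q8,q10} | {q9} | {q4,q7,q12} | {q6} — 6 equivalence classes.
q3 and q1 end up in different blocks, so they are distinguishable. For instance, the string 'ε' is accepted from only q3.

No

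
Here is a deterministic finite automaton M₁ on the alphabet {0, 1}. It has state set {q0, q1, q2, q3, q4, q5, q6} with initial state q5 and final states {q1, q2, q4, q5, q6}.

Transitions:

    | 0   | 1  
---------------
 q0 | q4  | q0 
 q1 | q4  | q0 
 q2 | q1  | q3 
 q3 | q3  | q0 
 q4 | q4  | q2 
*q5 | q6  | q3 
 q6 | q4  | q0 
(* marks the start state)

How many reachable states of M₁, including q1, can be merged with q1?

Every state is reachable, so we keep all 7.
P0 = {q1,q2,q4,q5,q6} | {q0,q3}.
On input 1, block {q1,q2,q4,q5,q6} splits into {q1,q2,q5,q6} and {q4}.
Refine {q1,q2,q5,q6} on symbol 0: members go to different blocks, giving {q1,q6} and {q2,q5}.
Refine {q0,q3} on symbol 0: members go to different blocks, giving {q0} and {q3}.
No further refinement is possible. Final partition (5 blocks): {q1,q6} | {q0} | {q4} | {q2,q5} | {q3}.
The equivalence class containing q1 is {q1,q6}, of size 2.

2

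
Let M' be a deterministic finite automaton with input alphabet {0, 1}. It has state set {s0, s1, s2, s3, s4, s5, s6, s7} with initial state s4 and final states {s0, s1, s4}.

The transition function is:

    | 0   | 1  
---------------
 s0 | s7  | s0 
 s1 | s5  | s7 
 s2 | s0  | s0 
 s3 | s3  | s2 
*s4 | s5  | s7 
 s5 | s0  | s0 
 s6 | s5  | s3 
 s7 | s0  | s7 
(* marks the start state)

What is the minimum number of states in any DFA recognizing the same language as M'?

4

States {s1,s2,s3,s6} cannot be reached from the start state, so discard them.
Start with accepting vs non-accepting: {s0,s4} | {s5,s7}.
Split {s0,s4} by δ(·,1) → {s0} and {s4}.
Refine {s5,s7} on symbol 1: members go to different blocks, giving {s5} and {s7}.
Stable partition: {s0} | {s5} | {s4} | {s7} — 4 equivalence classes.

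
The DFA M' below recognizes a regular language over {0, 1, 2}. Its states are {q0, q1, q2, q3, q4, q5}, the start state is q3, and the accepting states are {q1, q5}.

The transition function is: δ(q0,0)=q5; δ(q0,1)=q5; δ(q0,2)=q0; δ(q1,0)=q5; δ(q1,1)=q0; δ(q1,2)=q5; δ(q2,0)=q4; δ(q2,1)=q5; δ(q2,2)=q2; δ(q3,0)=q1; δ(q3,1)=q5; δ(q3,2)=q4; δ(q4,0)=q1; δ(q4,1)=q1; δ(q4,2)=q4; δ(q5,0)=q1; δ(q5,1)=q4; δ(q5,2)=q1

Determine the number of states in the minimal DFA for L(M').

2

First remove the unreachable states {q2}; 5 states remain.
P0 = {q1,q5} | {q0,q3,q4}.
No further refinement is possible. Final partition (2 blocks): {q1,q5} | {q0,q3,q4}.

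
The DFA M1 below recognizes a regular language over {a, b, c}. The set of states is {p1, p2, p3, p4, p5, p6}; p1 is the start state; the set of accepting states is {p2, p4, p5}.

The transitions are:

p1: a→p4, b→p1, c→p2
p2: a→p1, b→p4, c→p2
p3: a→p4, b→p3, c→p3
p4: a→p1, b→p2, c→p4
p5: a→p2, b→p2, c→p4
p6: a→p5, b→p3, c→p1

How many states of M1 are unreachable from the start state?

3

No path from p1 leads to p3, p5, p6; the other 3 states are all reachable.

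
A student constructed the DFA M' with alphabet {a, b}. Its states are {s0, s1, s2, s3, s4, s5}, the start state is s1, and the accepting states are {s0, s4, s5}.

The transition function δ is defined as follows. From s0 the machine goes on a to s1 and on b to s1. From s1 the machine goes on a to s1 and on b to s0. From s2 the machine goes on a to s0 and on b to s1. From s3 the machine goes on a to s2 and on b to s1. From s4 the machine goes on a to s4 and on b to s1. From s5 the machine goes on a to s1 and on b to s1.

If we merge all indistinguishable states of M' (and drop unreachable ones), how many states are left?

2

Reachable states from the start: {s0,s1}. Unreachable: {s2,s3,s4,s5} — drop them.
Initial partition by acceptance: {s0} | {s1}.
No further refinement is possible. Final partition (2 blocks): {s0} | {s1}.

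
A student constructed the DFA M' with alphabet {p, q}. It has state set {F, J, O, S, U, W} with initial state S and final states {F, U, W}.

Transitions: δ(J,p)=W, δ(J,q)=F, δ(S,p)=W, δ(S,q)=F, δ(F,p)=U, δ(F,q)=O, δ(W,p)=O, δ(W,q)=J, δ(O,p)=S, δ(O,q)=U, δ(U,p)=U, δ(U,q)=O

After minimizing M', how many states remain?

P0 = {F,U,W} | {J,O,S}.
Split {F,U,W} by δ(·,p) → {F,U} and {W}.
Split {J,O,S} by δ(·,p) → {J,S} and {O}.
Stable partition: {F,U} | {J,S} | {W} | {O} — 4 equivalence classes.

4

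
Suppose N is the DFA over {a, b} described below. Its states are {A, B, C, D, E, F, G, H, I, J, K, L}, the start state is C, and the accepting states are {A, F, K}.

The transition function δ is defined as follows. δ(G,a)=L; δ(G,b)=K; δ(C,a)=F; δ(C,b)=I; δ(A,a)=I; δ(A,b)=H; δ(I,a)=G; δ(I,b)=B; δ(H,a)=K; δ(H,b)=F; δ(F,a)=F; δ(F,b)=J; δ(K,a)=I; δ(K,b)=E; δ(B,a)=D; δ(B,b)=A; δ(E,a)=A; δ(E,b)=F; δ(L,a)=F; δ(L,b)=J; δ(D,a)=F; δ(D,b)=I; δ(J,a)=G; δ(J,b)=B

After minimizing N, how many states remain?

Every state is reachable, so we keep all 12.
Initial partition by acceptance: {A,F,K} | {B,C,D,E,G,H,I,J,L}.
Split {A,F,K} by δ(·,a) → {A,K} and {F}.
Split {B,C,D,E,G,H,I,J,L} by δ(·,a) → {B,G,I,J} and {C,D,L} and {E,H}.
Refine {B,G,I,J} on symbol a: members go to different blocks, giving {B,G} and {I,J}.
No further refinement is possible. Final partition (6 blocks): {A,K} | {B,G} | {F} | {C,D,L} | {E,H} | {I,J}.

6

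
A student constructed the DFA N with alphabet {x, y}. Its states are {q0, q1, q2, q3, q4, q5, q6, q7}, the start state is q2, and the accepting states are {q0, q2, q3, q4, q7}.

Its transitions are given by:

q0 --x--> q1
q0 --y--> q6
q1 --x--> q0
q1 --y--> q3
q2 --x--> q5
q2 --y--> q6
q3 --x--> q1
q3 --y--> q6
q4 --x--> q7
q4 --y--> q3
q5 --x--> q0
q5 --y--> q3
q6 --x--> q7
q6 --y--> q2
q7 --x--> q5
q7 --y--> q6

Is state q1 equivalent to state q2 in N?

States {q4} cannot be reached from the start state, so discard them.
Start with accepting vs non-accepting: {q0,q2,q3,q7} | {q1,q5,q6}.
No further refinement is possible. Final partition (2 blocks): {q0,q2,q3,q7} | {q1,q5,q6}.
q1 and q2 end up in different blocks, so they are distinguishable. For instance, the string 'ε' is accepted from only q2.

No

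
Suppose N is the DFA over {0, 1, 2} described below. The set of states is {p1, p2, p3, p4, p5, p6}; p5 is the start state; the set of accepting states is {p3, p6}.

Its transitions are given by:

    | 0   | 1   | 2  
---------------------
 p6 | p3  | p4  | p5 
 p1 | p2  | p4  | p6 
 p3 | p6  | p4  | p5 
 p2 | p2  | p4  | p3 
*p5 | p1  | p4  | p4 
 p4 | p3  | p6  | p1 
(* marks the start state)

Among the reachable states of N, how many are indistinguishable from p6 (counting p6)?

P0 = {p3,p6} | {p1,p2,p4,p5}.
Refine {p1,p2,p4,p5} on symbol 0: members go to different blocks, giving {p1,p2,p5} and {p4}.
Split {p1,p2,p5} by δ(·,2) → {p1,p2} and {p5}.
Stable partition: {p3,p6} | {p1,p2} | {p4} | {p5} — 4 equivalence classes.
The equivalence class containing p6 is {p3,p6}, of size 2.

2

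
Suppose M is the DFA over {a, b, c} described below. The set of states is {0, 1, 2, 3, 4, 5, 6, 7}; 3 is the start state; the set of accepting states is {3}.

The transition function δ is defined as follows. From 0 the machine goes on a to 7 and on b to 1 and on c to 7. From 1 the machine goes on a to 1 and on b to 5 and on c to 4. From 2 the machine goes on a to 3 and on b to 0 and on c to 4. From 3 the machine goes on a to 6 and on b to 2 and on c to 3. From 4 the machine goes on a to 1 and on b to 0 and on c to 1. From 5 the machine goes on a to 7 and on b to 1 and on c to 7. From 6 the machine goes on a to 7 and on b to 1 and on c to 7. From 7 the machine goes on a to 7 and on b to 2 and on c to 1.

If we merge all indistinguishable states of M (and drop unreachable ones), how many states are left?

P0 = {3} | {0,1,2,4,5,6,7}.
Split {0,1,2,4,5,6,7} by δ(·,a) → {0,1,4,5,6,7} and {2}.
On input b, block {0,1,4,5,6,7} splits into {0,1,4,5,6} and {7}.
Split {0,1,4,5,6} by δ(·,a) → {0,5,6} and {1,4}.
Stable partition: {3} | {0,5,6} | {2} | {7} | {1,4} — 5 equivalence classes.

5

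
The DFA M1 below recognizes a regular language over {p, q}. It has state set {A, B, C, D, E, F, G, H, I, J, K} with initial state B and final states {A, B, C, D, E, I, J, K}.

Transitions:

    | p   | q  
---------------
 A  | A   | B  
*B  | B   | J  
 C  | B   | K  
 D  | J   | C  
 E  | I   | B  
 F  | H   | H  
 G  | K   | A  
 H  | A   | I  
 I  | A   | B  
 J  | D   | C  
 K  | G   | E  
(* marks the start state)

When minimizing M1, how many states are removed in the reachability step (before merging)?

2

No path from B leads to F, H; the other 9 states are all reachable.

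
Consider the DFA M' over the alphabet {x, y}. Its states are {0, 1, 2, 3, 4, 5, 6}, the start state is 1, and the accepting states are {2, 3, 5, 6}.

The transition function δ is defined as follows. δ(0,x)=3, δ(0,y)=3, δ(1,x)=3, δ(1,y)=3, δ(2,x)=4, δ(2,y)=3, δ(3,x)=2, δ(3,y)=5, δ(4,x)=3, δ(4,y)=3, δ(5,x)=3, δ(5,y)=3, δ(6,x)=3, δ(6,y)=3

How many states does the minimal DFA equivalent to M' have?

4

States {0,6} cannot be reached from the start state, so discard them.
P0 = {2,3,5} | {1,4}.
On input x, block {2,3,5} splits into {3,5} and {2}.
Split {3,5} by δ(·,x) → {3} and {5}.
The partition is now stable with 4 blocks: {3} | {1,4} | {2} | {5}.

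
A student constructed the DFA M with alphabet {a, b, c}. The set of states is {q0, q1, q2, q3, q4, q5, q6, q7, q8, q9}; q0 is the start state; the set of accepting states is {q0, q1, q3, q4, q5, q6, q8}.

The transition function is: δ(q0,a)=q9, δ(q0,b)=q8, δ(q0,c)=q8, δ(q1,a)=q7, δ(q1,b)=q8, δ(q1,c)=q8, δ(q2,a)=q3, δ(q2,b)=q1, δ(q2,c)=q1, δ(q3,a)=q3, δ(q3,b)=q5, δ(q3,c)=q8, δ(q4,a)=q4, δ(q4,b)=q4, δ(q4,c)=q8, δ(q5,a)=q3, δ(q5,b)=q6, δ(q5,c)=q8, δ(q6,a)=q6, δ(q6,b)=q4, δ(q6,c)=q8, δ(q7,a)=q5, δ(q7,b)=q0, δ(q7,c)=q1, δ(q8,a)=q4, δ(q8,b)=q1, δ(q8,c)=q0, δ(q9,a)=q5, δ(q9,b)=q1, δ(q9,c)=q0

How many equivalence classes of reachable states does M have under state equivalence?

Reachable states from the start: {q0,q1,q3,q4,q5,q6,q7,q8,q9}. Unreachable: {q2} — drop them.
Start with accepting vs non-accepting: {q0,q1,q3,q4,q5,q6,q8} | {q7,q9}.
Refine {q0,q1,q3,q4,q5,q6,q8} on symbol a: members go to different blocks, giving {q3,q4,q5,q6,q8} and {q0,q1}.
Split {q3,q4,q5,q6,q8} by δ(·,b) → {q3,q4,q5,q6} and {q8}.
Stable partition: {q3,q4,q5,q6} | {q7,q9} | {q0,q1} | {q8} — 4 equivalence classes.

4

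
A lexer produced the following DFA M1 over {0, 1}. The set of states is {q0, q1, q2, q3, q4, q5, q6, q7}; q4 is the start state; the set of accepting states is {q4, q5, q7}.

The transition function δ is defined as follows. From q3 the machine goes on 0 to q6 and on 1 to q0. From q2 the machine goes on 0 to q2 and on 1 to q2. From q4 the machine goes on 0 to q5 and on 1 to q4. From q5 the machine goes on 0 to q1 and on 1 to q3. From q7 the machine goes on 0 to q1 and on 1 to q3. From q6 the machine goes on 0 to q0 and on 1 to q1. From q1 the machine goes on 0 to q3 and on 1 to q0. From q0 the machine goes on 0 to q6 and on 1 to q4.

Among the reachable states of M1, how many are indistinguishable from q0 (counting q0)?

1

First remove the unreachable states {q2,q7}; 6 states remain.
Start with accepting vs non-accepting: {q4,q5} | {q0,q1,q3,q6}.
Split {q4,q5} by δ(·,0) → {q4} and {q5}.
Split {q0,q1,q3,q6} by δ(·,1) → {q1,q3,q6} and {q0}.
On input 0, block {q1,q3,q6} splits into {q1,q3} and {q6}.
Split {q1,q3} by δ(·,0) → {q1} and {q3}.
No further refinement is possible. Final partition (6 blocks): {q4} | {q1} | {q5} | {q0} | {q6} | {q3}.
The equivalence class containing q0 is {q0}, of size 1.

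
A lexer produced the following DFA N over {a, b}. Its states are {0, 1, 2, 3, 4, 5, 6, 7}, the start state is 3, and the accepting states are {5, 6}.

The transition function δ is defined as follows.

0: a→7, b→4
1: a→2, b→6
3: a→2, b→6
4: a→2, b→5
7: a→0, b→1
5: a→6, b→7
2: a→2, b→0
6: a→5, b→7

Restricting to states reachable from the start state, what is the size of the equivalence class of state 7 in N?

2

Initial partition by acceptance: {5,6} | {0,1,2,3,4,7}.
On input b, block {0,1,2,3,4,7} splits into {0,2,7} and {1,3,4}.
Split {0,2,7} by δ(·,b) → {0,7} and {2}.
The partition is now stable with 4 blocks: {5,6} | {0,7} | {1,3,4} | {2}.
State 7 belongs to the block {0,7}, which has 2 states.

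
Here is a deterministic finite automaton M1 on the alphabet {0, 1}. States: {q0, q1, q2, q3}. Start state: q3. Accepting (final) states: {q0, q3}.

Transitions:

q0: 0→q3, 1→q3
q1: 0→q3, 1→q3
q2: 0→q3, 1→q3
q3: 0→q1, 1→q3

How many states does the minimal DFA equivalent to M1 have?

2

First remove the unreachable states {q0,q2}; 2 states remain.
P0 = {q3} | {q1}.
Stable partition: {q3} | {q1} — 2 equivalence classes.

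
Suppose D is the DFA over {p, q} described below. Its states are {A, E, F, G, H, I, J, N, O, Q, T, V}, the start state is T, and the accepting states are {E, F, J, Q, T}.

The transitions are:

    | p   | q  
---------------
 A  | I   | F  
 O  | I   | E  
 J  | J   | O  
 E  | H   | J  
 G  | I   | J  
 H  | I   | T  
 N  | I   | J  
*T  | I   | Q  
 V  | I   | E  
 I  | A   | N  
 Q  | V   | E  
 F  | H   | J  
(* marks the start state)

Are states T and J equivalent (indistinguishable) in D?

No

Reachable states from the start: {A,E,F,H,I,J,N,O,Q,T,V}. Unreachable: {G} — drop them.
Start with accepting vs non-accepting: {E,F,J,Q,T} | {A,H,I,N,O,V}.
On input p, block {E,F,J,Q,T} splits into {E,F,Q,T} and {J}.
Split {E,F,Q,T} by δ(·,q) → {Q,T} and {E,F}.
On input q, block {Q,T} splits into {T} and {Q}.
Refine {A,H,I,N,O,V} on symbol q: members go to different blocks, giving {A,O,V} and {N} and {I} and {H}.
Stable partition: {T} | {A,O,V} | {J} | {E,F} | {Q} | {N} | {I} | {H} — 8 equivalence classes.
T and J end up in different blocks, so they are distinguishable. For instance, the string 'p' is accepted from only J.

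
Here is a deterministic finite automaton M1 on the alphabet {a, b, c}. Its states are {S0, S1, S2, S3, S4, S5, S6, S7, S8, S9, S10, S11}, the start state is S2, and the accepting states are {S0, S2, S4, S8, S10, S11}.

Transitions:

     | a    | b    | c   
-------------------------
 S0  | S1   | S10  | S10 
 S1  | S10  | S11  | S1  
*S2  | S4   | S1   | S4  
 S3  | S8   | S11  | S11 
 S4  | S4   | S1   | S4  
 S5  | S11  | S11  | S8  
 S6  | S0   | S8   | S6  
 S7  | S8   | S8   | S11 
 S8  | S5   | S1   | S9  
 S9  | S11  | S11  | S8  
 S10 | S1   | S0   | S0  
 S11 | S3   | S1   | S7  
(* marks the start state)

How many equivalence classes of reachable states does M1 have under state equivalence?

5

First remove the unreachable states {S6}; 11 states remain.
P0 = {S0,S2,S4,S8,S10,S11} | {S1,S3,S5,S7,S9}.
Refine {S0,S2,S4,S8,S10,S11} on symbol a: members go to different blocks, giving {S0,S8,S10,S11} and {S2,S4}.
Refine {S0,S8,S10,S11} on symbol b: members go to different blocks, giving {S0,S10} and {S8,S11}.
On input a, block {S1,S3,S5,S7,S9} splits into {S3,S5,S7,S9} and {S1}.
Stable partition: {S0,S10} | {S3,S5,S7,S9} | {S2,S4} | {S8,S11} | {S1} — 5 equivalence classes.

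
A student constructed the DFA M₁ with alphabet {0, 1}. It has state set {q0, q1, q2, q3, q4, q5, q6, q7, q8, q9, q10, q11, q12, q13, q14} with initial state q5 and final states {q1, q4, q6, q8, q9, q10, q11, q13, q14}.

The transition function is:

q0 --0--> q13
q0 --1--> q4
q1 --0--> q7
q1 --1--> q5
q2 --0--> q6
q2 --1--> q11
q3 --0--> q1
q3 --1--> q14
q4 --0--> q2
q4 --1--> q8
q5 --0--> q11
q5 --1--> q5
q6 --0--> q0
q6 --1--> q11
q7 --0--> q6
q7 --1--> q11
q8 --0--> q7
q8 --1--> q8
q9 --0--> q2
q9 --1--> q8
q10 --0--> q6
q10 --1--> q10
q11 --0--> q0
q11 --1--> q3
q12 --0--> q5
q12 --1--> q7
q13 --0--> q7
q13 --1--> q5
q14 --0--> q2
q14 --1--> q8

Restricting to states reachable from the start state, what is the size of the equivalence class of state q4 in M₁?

3

States {q9,q10,q12} cannot be reached from the start state, so discard them.
P0 = {q1,q4,q6,q8,q11,q13,q14} | {q0,q2,q3,q5,q7}.
Refine {q1,q4,q6,q8,q11,q13,q14} on symbol 1: members go to different blocks, giving {q4,q6,q8,q14} and {q1,q11,q13}.
On input 1, block {q4,q6,q8,q14} splits into {q4,q8,q14} and {q6}.
Refine {q0,q2,q3,q5,q7} on symbol 0: members go to different blocks, giving {q0,q3,q5} and {q2,q7}.
On input 1, block {q0,q3,q5} splits into {q0,q3} and {q5}.
On input 0, block {q1,q11,q13} splits into {q1,q13} and {q11}.
Stable partition: {q4,q8,q14} | {q0,q3} | {q1,q13} | {q6} | {q2,q7} | {q5} | {q11} — 7 equivalence classes.
State q4 belongs to the block {q4,q8,q14}, which has 3 states.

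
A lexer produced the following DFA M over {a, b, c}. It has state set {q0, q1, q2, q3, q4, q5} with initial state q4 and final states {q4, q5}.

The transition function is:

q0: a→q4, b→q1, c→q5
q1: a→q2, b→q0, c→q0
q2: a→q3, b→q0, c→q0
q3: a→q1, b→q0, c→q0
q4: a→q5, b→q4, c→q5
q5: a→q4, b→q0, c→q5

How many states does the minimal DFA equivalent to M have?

P0 = {q4,q5} | {q0,q1,q2,q3}.
On input b, block {q4,q5} splits into {q4} and {q5}.
Refine {q0,q1,q2,q3} on symbol a: members go to different blocks, giving {q1,q2,q3} and {q0}.
The partition is now stable with 4 blocks: {q4} | {q1,q2,q3} | {q5} | {q0}.

4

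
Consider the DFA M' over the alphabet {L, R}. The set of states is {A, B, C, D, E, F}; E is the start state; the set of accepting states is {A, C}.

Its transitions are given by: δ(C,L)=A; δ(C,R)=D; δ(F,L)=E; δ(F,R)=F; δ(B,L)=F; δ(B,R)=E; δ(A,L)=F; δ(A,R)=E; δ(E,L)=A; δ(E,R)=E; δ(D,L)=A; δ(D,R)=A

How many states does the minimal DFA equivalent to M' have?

First remove the unreachable states {B,C,D}; 3 states remain.
Start with accepting vs non-accepting: {A} | {E,F}.
On input L, block {E,F} splits into {E} and {F}.
The partition is now stable with 3 blocks: {A} | {E} | {F}.

3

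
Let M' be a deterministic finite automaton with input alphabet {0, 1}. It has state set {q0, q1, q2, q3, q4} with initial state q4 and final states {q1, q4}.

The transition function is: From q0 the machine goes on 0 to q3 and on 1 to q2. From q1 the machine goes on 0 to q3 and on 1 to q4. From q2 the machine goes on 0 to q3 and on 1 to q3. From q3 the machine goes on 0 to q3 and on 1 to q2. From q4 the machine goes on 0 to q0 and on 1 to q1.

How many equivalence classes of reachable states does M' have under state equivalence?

2

All states are reachable from the start state.
Initial partition by acceptance: {q1,q4} | {q0,q2,q3}.
The partition is now stable with 2 blocks: {q1,q4} | {q0,q2,q3}.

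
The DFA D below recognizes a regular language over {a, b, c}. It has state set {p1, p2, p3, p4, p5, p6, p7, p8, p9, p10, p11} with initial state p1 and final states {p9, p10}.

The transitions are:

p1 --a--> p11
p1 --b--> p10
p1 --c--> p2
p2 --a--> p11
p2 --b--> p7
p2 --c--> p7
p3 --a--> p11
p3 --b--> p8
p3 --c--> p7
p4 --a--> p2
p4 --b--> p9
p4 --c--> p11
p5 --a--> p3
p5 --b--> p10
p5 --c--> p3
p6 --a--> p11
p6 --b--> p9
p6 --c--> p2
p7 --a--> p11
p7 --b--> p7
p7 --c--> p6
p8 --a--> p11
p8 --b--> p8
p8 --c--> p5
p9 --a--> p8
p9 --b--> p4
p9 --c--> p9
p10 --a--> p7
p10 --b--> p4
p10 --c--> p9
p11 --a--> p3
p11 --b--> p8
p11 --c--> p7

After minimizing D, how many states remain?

4

Every state is reachable, so we keep all 11.
P0 = {p9,p10} | {p1,p2,p3,p4,p5,p6,p7,p8,p11}.
On input b, block {p1,p2,p3,p4,p5,p6,p7,p8,p11} splits into {p2,p3,p7,p8,p11} and {p1,p4,p5,p6}.
Refine {p2,p3,p7,p8,p11} on symbol c: members go to different blocks, giving {p2,p3,p11} and {p7,p8}.
No further refinement is possible. Final partition (4 blocks): {p9,p10} | {p2,p3,p11} | {p1,p4,p5,p6} | {p7,p8}.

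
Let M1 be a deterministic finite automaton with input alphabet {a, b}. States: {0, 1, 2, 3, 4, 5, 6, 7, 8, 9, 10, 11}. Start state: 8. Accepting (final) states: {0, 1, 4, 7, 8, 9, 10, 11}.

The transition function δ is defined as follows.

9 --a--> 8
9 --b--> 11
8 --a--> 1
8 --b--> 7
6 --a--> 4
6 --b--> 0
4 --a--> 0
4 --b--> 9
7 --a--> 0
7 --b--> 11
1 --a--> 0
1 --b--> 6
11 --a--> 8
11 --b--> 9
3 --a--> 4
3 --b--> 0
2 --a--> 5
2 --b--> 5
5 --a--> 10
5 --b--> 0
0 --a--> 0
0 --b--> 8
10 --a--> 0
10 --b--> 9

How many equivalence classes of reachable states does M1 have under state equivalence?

First remove the unreachable states {2,3,5,10}; 8 states remain.
Initial partition by acceptance: {0,1,4,7,8,9,11} | {6}.
On input b, block {0,1,4,7,8,9,11} splits into {0,4,7,8,9,11} and {1}.
On input a, block {0,4,7,8,9,11} splits into {0,4,7,9,11} and {8}.
On input a, block {0,4,7,9,11} splits into {0,4,7} and {9,11}.
On input b, block {0,4,7} splits into {4,7} and {0}.
No further refinement is possible. Final partition (6 blocks): {4,7} | {6} | {1} | {8} | {9,11} | {0}.

6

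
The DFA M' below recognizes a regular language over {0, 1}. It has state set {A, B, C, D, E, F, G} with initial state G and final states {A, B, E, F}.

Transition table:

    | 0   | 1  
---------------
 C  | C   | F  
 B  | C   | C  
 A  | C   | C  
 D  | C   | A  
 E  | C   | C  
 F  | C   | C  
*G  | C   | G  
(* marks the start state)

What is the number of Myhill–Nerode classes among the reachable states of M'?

States {A,B,D,E} cannot be reached from the start state, so discard them.
Initial partition by acceptance: {F} | {C,G}.
On input 1, block {C,G} splits into {C} and {G}.
Stable partition: {F} | {C} | {G} — 3 equivalence classes.

3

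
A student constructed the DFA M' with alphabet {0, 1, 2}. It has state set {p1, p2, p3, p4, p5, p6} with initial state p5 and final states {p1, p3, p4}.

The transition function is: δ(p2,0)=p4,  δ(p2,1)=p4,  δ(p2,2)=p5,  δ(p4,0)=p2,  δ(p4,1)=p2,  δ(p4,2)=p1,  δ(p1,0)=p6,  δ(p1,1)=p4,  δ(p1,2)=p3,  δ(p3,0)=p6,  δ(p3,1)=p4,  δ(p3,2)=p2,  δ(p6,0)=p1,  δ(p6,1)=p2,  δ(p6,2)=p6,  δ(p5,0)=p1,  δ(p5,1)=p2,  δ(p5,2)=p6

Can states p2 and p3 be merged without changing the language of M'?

Every state is reachable, so we keep all 6.
Start with accepting vs non-accepting: {p1,p3,p4} | {p2,p5,p6}.
Refine {p1,p3,p4} on symbol 1: members go to different blocks, giving {p1,p3} and {p4}.
Refine {p1,p3} on symbol 2: members go to different blocks, giving {p1} and {p3}.
Split {p2,p5,p6} by δ(·,0) → {p5,p6} and {p2}.
No further refinement is possible. Final partition (5 blocks): {p1} | {p5,p6} | {p4} | {p3} | {p2}.
p2 and p3 end up in different blocks, so they are distinguishable. For instance, the string 'ε' is accepted from only p3.

No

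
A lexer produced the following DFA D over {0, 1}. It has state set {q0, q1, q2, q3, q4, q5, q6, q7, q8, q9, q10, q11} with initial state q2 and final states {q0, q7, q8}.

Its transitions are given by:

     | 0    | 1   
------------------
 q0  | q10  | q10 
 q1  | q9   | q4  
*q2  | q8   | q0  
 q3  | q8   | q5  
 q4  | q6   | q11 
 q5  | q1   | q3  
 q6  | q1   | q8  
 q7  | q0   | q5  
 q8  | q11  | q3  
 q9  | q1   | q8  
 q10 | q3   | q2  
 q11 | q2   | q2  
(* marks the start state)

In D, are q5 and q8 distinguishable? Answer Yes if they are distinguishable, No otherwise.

Yes

Reachable states from the start: {q0,q1,q2,q3,q4,q5,q6,q8,q9,q10,q11}. Unreachable: {q7} — drop them.
Initial partition by acceptance: {q0,q8} | {q1,q2,q3,q4,q5,q6,q9,q10,q11}.
Split {q1,q2,q3,q4,q5,q6,q9,q10,q11} by δ(·,0) → {q1,q4,q5,q6,q9,q10,q11} and {q2,q3}.
On input 1, block {q0,q8} splits into {q0} and {q8}.
Split {q1,q4,q5,q6,q9,q10,q11} by δ(·,0) → {q1,q4,q5,q6,q9} and {q10,q11}.
On input 1, block {q1,q4,q5,q6,q9} splits into {q6,q9} and {q1} and {q4} and {q5}.
Refine {q2,q3} on symbol 1: members go to different blocks, giving {q2} and {q3}.
On input 0, block {q10,q11} splits into {q10} and {q11}.
No further refinement is possible. Final partition (10 blocks): {q0} | {q6,q9} | {q2} | {q8} | {q10} | {q1} | {q4} | {q5} | {q3} | {q11}.
q5 and q8 end up in different blocks, so they are distinguishable. For instance, the string 'ε' is accepted from only q8.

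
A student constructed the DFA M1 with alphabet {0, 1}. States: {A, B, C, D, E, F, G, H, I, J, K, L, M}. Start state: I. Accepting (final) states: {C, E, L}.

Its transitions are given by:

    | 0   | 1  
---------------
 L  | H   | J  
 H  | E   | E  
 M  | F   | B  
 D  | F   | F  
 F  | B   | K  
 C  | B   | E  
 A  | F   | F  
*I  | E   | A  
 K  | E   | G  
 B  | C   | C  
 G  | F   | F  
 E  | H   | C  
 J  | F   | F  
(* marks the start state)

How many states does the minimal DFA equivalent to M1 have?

5

Reachable states from the start: {A,B,C,E,F,G,H,I,K}. Unreachable: {D,J,L,M} — drop them.
Initial partition by acceptance: {C,E} | {A,B,F,G,H,I,K}.
Refine {A,B,F,G,H,I,K} on symbol 0: members go to different blocks, giving {B,H,I,K} and {A,F,G}.
Split {B,H,I,K} by δ(·,1) → {B,H} and {I,K}.
Split {A,F,G} by δ(·,0) → {A,G} and {F}.
No further refinement is possible. Final partition (5 blocks): {C,E} | {B,H} | {A,G} | {I,K} | {F}.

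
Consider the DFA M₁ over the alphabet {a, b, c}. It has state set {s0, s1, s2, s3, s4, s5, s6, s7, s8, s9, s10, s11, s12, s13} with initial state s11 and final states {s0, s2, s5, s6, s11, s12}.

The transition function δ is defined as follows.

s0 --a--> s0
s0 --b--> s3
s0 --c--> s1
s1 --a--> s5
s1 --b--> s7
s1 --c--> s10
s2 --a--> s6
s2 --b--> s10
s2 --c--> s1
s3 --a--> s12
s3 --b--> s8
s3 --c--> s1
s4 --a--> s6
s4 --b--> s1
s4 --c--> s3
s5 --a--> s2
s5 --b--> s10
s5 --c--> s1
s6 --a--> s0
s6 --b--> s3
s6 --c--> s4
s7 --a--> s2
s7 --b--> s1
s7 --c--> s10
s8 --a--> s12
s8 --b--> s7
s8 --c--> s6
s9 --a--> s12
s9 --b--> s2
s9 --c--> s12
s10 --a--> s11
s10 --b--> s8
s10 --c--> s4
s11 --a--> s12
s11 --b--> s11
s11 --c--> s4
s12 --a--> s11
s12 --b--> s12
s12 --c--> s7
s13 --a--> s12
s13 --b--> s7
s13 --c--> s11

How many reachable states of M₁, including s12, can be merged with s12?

2

States {s9,s13} cannot be reached from the start state, so discard them.
Initial partition by acceptance: {s0,s2,s5,s6,s11,s12} | {s1,s3,s4,s7,s8,s10}.
Refine {s0,s2,s5,s6,s11,s12} on symbol b: members go to different blocks, giving {s0,s2,s5,s6} and {s11,s12}.
On input a, block {s1,s3,s4,s7,s8,s10} splits into {s1,s4,s7} and {s3,s8,s10}.
Refine {s3,s8,s10} on symbol b: members go to different blocks, giving {s3,s10} and {s8}.
Stable partition: {s0,s2,s5,s6} | {s1,s4,s7} | {s11,s12} | {s3,s10} | {s8} — 5 equivalence classes.
The equivalence class containing s12 is {s11,s12}, of size 2.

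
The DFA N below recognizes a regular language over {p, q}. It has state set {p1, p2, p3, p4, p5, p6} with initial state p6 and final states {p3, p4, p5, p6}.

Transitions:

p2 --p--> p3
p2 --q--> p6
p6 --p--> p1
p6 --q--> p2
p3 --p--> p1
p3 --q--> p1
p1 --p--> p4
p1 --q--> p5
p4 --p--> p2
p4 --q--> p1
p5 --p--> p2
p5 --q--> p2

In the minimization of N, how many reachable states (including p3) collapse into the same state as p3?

4

All states are reachable from the start state.
P0 = {p3,p4,p5,p6} | {p1,p2}.
Stable partition: {p3,p4,p5,p6} | {p1,p2} — 2 equivalence classes.
The equivalence class containing p3 is {p3,p4,p5,p6}, of size 4.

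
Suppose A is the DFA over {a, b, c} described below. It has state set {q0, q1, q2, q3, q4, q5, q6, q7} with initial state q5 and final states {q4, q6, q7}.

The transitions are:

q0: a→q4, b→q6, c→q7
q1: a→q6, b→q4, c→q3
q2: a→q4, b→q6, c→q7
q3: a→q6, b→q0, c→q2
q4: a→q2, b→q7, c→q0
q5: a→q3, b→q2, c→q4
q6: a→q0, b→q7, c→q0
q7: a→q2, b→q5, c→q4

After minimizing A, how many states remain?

First remove the unreachable states {q1}; 7 states remain.
Initial partition by acceptance: {q4,q6,q7} | {q0,q2,q3,q5}.
Refine {q4,q6,q7} on symbol b: members go to different blocks, giving {q4,q6} and {q7}.
Split {q0,q2,q3,q5} by δ(·,a) → {q0,q2,q3} and {q5}.
On input b, block {q0,q2,q3} splits into {q0,q2} and {q3}.
Stable partition: {q4,q6} | {q0,q2} | {q7} | {q5} | {q3} — 5 equivalence classes.

5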